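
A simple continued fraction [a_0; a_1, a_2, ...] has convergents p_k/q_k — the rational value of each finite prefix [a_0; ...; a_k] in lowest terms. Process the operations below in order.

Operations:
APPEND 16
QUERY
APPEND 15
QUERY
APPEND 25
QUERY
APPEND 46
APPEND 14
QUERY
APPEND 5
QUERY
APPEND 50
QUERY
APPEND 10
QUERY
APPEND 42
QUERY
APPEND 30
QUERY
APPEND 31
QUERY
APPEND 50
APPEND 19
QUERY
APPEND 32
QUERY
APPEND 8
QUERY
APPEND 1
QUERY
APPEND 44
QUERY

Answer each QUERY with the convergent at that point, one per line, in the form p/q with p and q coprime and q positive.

APPEND 16: p_0 = 16·1 + 0 = 16, q_0 = 16·0 + 1 = 1 → 16/1
APPEND 15: p_1 = 15·16 + 1 = 241, q_1 = 15·1 + 0 = 15 → 241/15
APPEND 25: p_2 = 25·241 + 16 = 6041, q_2 = 25·15 + 1 = 376 → 6041/376
APPEND 46: p_3 = 46·6041 + 241 = 278127, q_3 = 46·376 + 15 = 17311 → 278127/17311
APPEND 14: p_4 = 14·278127 + 6041 = 3899819, q_4 = 14·17311 + 376 = 242730 → 3899819/242730
APPEND 5: p_5 = 5·3899819 + 278127 = 19777222, q_5 = 5·242730 + 17311 = 1230961 → 19777222/1230961
APPEND 50: p_6 = 50·19777222 + 3899819 = 992760919, q_6 = 50·1230961 + 242730 = 61790780 → 992760919/61790780
APPEND 10: p_7 = 10·992760919 + 19777222 = 9947386412, q_7 = 10·61790780 + 1230961 = 619138761 → 9947386412/619138761
APPEND 42: p_8 = 42·9947386412 + 992760919 = 418782990223, q_8 = 42·619138761 + 61790780 = 26065618742 → 418782990223/26065618742
APPEND 30: p_9 = 30·418782990223 + 9947386412 = 12573437093102, q_9 = 30·26065618742 + 619138761 = 782587701021 → 12573437093102/782587701021
APPEND 31: p_10 = 31·12573437093102 + 418782990223 = 390195332876385, q_10 = 31·782587701021 + 26065618742 = 24286284350393 → 390195332876385/24286284350393
APPEND 50: p_11 = 50·390195332876385 + 12573437093102 = 19522340080912352, q_11 = 50·24286284350393 + 782587701021 = 1215096805220671 → 19522340080912352/1215096805220671
APPEND 19: p_12 = 19·19522340080912352 + 390195332876385 = 371314656870211073, q_12 = 19·1215096805220671 + 24286284350393 = 23111125583543142 → 371314656870211073/23111125583543142
APPEND 32: p_13 = 32·371314656870211073 + 19522340080912352 = 11901591359927666688, q_13 = 32·23111125583543142 + 1215096805220671 = 740771115478601215 → 11901591359927666688/740771115478601215
APPEND 8: p_14 = 8·11901591359927666688 + 371314656870211073 = 95584045536291544577, q_14 = 8·740771115478601215 + 23111125583543142 = 5949280049412352862 → 95584045536291544577/5949280049412352862
APPEND 1: p_15 = 1·95584045536291544577 + 11901591359927666688 = 107485636896219211265, q_15 = 1·5949280049412352862 + 740771115478601215 = 6690051164890954077 → 107485636896219211265/6690051164890954077
APPEND 44: p_16 = 44·107485636896219211265 + 95584045536291544577 = 4824952068969936840237, q_16 = 44·6690051164890954077 + 5949280049412352862 = 300311531304614332250 → 4824952068969936840237/300311531304614332250

16/1
241/15
6041/376
3899819/242730
19777222/1230961
992760919/61790780
9947386412/619138761
418782990223/26065618742
12573437093102/782587701021
390195332876385/24286284350393
371314656870211073/23111125583543142
11901591359927666688/740771115478601215
95584045536291544577/5949280049412352862
107485636896219211265/6690051164890954077
4824952068969936840237/300311531304614332250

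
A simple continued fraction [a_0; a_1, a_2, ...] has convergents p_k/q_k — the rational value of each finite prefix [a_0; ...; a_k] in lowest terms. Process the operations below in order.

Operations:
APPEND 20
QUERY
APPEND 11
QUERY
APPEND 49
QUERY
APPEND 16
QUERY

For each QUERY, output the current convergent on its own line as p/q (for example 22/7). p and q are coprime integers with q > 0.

APPEND 20: p_0 = 20·1 + 0 = 20, q_0 = 20·0 + 1 = 1 → 20/1
APPEND 11: p_1 = 11·20 + 1 = 221, q_1 = 11·1 + 0 = 11 → 221/11
APPEND 49: p_2 = 49·221 + 20 = 10849, q_2 = 49·11 + 1 = 540 → 10849/540
APPEND 16: p_3 = 16·10849 + 221 = 173805, q_3 = 16·540 + 11 = 8651 → 173805/8651

20/1
221/11
10849/540
173805/8651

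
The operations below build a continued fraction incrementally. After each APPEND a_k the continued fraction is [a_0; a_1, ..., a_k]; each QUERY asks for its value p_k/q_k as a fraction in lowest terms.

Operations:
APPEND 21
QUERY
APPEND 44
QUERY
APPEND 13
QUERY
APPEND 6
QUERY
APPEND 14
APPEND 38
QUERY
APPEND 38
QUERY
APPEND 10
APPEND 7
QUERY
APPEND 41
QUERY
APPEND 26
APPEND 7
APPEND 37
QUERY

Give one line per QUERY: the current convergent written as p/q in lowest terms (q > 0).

21/1
925/44
12046/573
73201/3482
39473881/1877680
1501044338/71401161
106850465165/5082626191
4395918989026/209103563121
29906842489352622/1422598401343097

APPEND 21: p_0 = 21·1 + 0 = 21, q_0 = 21·0 + 1 = 1 → 21/1
APPEND 44: p_1 = 44·21 + 1 = 925, q_1 = 44·1 + 0 = 44 → 925/44
APPEND 13: p_2 = 13·925 + 21 = 12046, q_2 = 13·44 + 1 = 573 → 12046/573
APPEND 6: p_3 = 6·12046 + 925 = 73201, q_3 = 6·573 + 44 = 3482 → 73201/3482
APPEND 14: p_4 = 14·73201 + 12046 = 1036860, q_4 = 14·3482 + 573 = 49321 → 1036860/49321
APPEND 38: p_5 = 38·1036860 + 73201 = 39473881, q_5 = 38·49321 + 3482 = 1877680 → 39473881/1877680
APPEND 38: p_6 = 38·39473881 + 1036860 = 1501044338, q_6 = 38·1877680 + 49321 = 71401161 → 1501044338/71401161
APPEND 10: p_7 = 10·1501044338 + 39473881 = 15049917261, q_7 = 10·71401161 + 1877680 = 715889290 → 15049917261/715889290
APPEND 7: p_8 = 7·15049917261 + 1501044338 = 106850465165, q_8 = 7·715889290 + 71401161 = 5082626191 → 106850465165/5082626191
APPEND 41: p_9 = 41·106850465165 + 15049917261 = 4395918989026, q_9 = 41·5082626191 + 715889290 = 209103563121 → 4395918989026/209103563121
APPEND 26: p_10 = 26·4395918989026 + 106850465165 = 114400744179841, q_10 = 26·209103563121 + 5082626191 = 5441775267337 → 114400744179841/5441775267337
APPEND 7: p_11 = 7·114400744179841 + 4395918989026 = 805201128247913, q_11 = 7·5441775267337 + 209103563121 = 38301530434480 → 805201128247913/38301530434480
APPEND 37: p_12 = 37·805201128247913 + 114400744179841 = 29906842489352622, q_12 = 37·38301530434480 + 5441775267337 = 1422598401343097 → 29906842489352622/1422598401343097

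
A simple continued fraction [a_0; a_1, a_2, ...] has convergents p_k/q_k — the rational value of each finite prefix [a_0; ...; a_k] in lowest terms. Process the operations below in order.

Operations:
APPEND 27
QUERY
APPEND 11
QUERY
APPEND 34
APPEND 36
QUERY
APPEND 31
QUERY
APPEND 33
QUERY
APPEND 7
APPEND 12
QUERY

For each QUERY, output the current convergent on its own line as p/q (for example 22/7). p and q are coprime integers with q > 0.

APPEND 27: p_0 = 27·1 + 0 = 27, q_0 = 27·0 + 1 = 1 → 27/1
APPEND 11: p_1 = 11·27 + 1 = 298, q_1 = 11·1 + 0 = 11 → 298/11
APPEND 34: p_2 = 34·298 + 27 = 10159, q_2 = 34·11 + 1 = 375 → 10159/375
APPEND 36: p_3 = 36·10159 + 298 = 366022, q_3 = 36·375 + 11 = 13511 → 366022/13511
APPEND 31: p_4 = 31·366022 + 10159 = 11356841, q_4 = 31·13511 + 375 = 419216 → 11356841/419216
APPEND 33: p_5 = 33·11356841 + 366022 = 375141775, q_5 = 33·419216 + 13511 = 13847639 → 375141775/13847639
APPEND 7: p_6 = 7·375141775 + 11356841 = 2637349266, q_6 = 7·13847639 + 419216 = 97352689 → 2637349266/97352689
APPEND 12: p_7 = 12·2637349266 + 375141775 = 32023332967, q_7 = 12·97352689 + 13847639 = 1182079907 → 32023332967/1182079907

27/1
298/11
366022/13511
11356841/419216
375141775/13847639
32023332967/1182079907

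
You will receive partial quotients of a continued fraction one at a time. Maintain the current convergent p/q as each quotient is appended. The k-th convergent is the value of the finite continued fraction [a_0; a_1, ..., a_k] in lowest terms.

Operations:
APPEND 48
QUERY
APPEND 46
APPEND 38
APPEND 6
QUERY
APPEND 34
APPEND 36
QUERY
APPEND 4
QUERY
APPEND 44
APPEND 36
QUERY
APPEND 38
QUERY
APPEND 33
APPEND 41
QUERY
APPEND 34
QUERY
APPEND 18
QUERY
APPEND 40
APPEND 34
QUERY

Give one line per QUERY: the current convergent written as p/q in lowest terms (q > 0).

APPEND 48: p_0 = 48·1 + 0 = 48, q_0 = 48·0 + 1 = 1 → 48/1
APPEND 46: p_1 = 46·48 + 1 = 2209, q_1 = 46·1 + 0 = 46 → 2209/46
APPEND 38: p_2 = 38·2209 + 48 = 83990, q_2 = 38·46 + 1 = 1749 → 83990/1749
APPEND 6: p_3 = 6·83990 + 2209 = 506149, q_3 = 6·1749 + 46 = 10540 → 506149/10540
APPEND 34: p_4 = 34·506149 + 83990 = 17293056, q_4 = 34·10540 + 1749 = 360109 → 17293056/360109
APPEND 36: p_5 = 36·17293056 + 506149 = 623056165, q_5 = 36·360109 + 10540 = 12974464 → 623056165/12974464
APPEND 4: p_6 = 4·623056165 + 17293056 = 2509517716, q_6 = 4·12974464 + 360109 = 52257965 → 2509517716/52257965
APPEND 44: p_7 = 44·2509517716 + 623056165 = 111041835669, q_7 = 44·52257965 + 12974464 = 2312324924 → 111041835669/2312324924
APPEND 36: p_8 = 36·111041835669 + 2509517716 = 4000015601800, q_8 = 36·2312324924 + 52257965 = 83295955229 → 4000015601800/83295955229
APPEND 38: p_9 = 38·4000015601800 + 111041835669 = 152111634704069, q_9 = 38·83295955229 + 2312324924 = 3167558623626 → 152111634704069/3167558623626
APPEND 33: p_10 = 33·152111634704069 + 4000015601800 = 5023683960836077, q_10 = 33·3167558623626 + 83295955229 = 104612730534887 → 5023683960836077/104612730534887
APPEND 41: p_11 = 41·5023683960836077 + 152111634704069 = 206123154028983226, q_11 = 41·104612730534887 + 3167558623626 = 4292289510553993 → 206123154028983226/4292289510553993
APPEND 34: p_12 = 34·206123154028983226 + 5023683960836077 = 7013210920946265761, q_12 = 34·4292289510553993 + 104612730534887 = 146042456089370649 → 7013210920946265761/146042456089370649
APPEND 18: p_13 = 18·7013210920946265761 + 206123154028983226 = 126443919731061766924, q_13 = 18·146042456089370649 + 4292289510553993 = 2633056499119225675 → 126443919731061766924/2633056499119225675
APPEND 40: p_14 = 40·126443919731061766924 + 7013210920946265761 = 5064770000163416942721, q_14 = 40·2633056499119225675 + 146042456089370649 = 105468302420858397649 → 5064770000163416942721/105468302420858397649
APPEND 34: p_15 = 34·5064770000163416942721 + 126443919731061766924 = 172328623925287237819438, q_15 = 34·105468302420858397649 + 2633056499119225675 = 3588555338808304745741 → 172328623925287237819438/3588555338808304745741

48/1
506149/10540
623056165/12974464
2509517716/52257965
4000015601800/83295955229
152111634704069/3167558623626
206123154028983226/4292289510553993
7013210920946265761/146042456089370649
126443919731061766924/2633056499119225675
172328623925287237819438/3588555338808304745741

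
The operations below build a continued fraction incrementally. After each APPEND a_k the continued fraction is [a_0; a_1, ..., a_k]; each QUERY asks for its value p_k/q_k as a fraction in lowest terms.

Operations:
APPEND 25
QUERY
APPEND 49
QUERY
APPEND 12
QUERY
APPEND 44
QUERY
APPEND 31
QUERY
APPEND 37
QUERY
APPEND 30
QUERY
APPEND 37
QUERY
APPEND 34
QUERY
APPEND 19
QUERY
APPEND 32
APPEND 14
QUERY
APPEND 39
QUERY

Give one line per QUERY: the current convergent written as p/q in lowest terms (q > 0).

25/1
1226/49
14737/589
649654/25965
20154011/805504
746348061/29829613
22410595841/895693894
829938394178/33170503691
28240315997893/1128692819388
537395942354145/21478334072063
241686142540981607/9659573697827719
9442984469569613206/377411809598406445

APPEND 25: p_0 = 25·1 + 0 = 25, q_0 = 25·0 + 1 = 1 → 25/1
APPEND 49: p_1 = 49·25 + 1 = 1226, q_1 = 49·1 + 0 = 49 → 1226/49
APPEND 12: p_2 = 12·1226 + 25 = 14737, q_2 = 12·49 + 1 = 589 → 14737/589
APPEND 44: p_3 = 44·14737 + 1226 = 649654, q_3 = 44·589 + 49 = 25965 → 649654/25965
APPEND 31: p_4 = 31·649654 + 14737 = 20154011, q_4 = 31·25965 + 589 = 805504 → 20154011/805504
APPEND 37: p_5 = 37·20154011 + 649654 = 746348061, q_5 = 37·805504 + 25965 = 29829613 → 746348061/29829613
APPEND 30: p_6 = 30·746348061 + 20154011 = 22410595841, q_6 = 30·29829613 + 805504 = 895693894 → 22410595841/895693894
APPEND 37: p_7 = 37·22410595841 + 746348061 = 829938394178, q_7 = 37·895693894 + 29829613 = 33170503691 → 829938394178/33170503691
APPEND 34: p_8 = 34·829938394178 + 22410595841 = 28240315997893, q_8 = 34·33170503691 + 895693894 = 1128692819388 → 28240315997893/1128692819388
APPEND 19: p_9 = 19·28240315997893 + 829938394178 = 537395942354145, q_9 = 19·1128692819388 + 33170503691 = 21478334072063 → 537395942354145/21478334072063
APPEND 32: p_10 = 32·537395942354145 + 28240315997893 = 17224910471330533, q_10 = 32·21478334072063 + 1128692819388 = 688435383125404 → 17224910471330533/688435383125404
APPEND 14: p_11 = 14·17224910471330533 + 537395942354145 = 241686142540981607, q_11 = 14·688435383125404 + 21478334072063 = 9659573697827719 → 241686142540981607/9659573697827719
APPEND 39: p_12 = 39·241686142540981607 + 17224910471330533 = 9442984469569613206, q_12 = 39·9659573697827719 + 688435383125404 = 377411809598406445 → 9442984469569613206/377411809598406445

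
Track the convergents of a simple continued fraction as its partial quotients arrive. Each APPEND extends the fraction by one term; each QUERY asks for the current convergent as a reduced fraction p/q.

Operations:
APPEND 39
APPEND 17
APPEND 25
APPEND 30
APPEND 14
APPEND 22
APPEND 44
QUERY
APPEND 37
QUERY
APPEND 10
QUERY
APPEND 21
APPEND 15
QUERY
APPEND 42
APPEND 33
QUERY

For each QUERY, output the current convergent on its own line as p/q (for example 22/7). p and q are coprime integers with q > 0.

APPEND 39: p_0 = 39·1 + 0 = 39, q_0 = 39·0 + 1 = 1 → 39/1
APPEND 17: p_1 = 17·39 + 1 = 664, q_1 = 17·1 + 0 = 17 → 664/17
APPEND 25: p_2 = 25·664 + 39 = 16639, q_2 = 25·17 + 1 = 426 → 16639/426
APPEND 30: p_3 = 30·16639 + 664 = 499834, q_3 = 30·426 + 17 = 12797 → 499834/12797
APPEND 14: p_4 = 14·499834 + 16639 = 7014315, q_4 = 14·12797 + 426 = 179584 → 7014315/179584
APPEND 22: p_5 = 22·7014315 + 499834 = 154814764, q_5 = 22·179584 + 12797 = 3963645 → 154814764/3963645
APPEND 44: p_6 = 44·154814764 + 7014315 = 6818863931, q_6 = 44·3963645 + 179584 = 174579964 → 6818863931/174579964
APPEND 37: p_7 = 37·6818863931 + 154814764 = 252452780211, q_7 = 37·174579964 + 3963645 = 6463422313 → 252452780211/6463422313
APPEND 10: p_8 = 10·252452780211 + 6818863931 = 2531346666041, q_8 = 10·6463422313 + 174579964 = 64808803094 → 2531346666041/64808803094
APPEND 21: p_9 = 21·2531346666041 + 252452780211 = 53410732767072, q_9 = 21·64808803094 + 6463422313 = 1367448287287 → 53410732767072/1367448287287
APPEND 15: p_10 = 15·53410732767072 + 2531346666041 = 803692338172121, q_10 = 15·1367448287287 + 64808803094 = 20576533112399 → 803692338172121/20576533112399
APPEND 42: p_11 = 42·803692338172121 + 53410732767072 = 33808488935996154, q_11 = 42·20576533112399 + 1367448287287 = 865581839008045 → 33808488935996154/865581839008045
APPEND 33: p_12 = 33·33808488935996154 + 803692338172121 = 1116483827226045203, q_12 = 33·865581839008045 + 20576533112399 = 28584777220377884 → 1116483827226045203/28584777220377884

6818863931/174579964
252452780211/6463422313
2531346666041/64808803094
803692338172121/20576533112399
1116483827226045203/28584777220377884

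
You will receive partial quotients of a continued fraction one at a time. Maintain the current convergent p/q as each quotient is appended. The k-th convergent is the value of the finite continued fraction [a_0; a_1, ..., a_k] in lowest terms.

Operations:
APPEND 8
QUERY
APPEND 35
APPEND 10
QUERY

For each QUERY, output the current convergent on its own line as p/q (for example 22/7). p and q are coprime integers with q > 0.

8/1
2818/351

APPEND 8: p_0 = 8·1 + 0 = 8, q_0 = 8·0 + 1 = 1 → 8/1
APPEND 35: p_1 = 35·8 + 1 = 281, q_1 = 35·1 + 0 = 35 → 281/35
APPEND 10: p_2 = 10·281 + 8 = 2818, q_2 = 10·35 + 1 = 351 → 2818/351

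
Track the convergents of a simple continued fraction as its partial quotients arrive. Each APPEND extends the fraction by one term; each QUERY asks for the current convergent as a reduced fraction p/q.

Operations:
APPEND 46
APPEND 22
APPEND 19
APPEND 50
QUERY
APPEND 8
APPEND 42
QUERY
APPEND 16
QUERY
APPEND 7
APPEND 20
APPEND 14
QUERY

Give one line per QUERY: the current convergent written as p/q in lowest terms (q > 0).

APPEND 46: p_0 = 46·1 + 0 = 46, q_0 = 46·0 + 1 = 1 → 46/1
APPEND 22: p_1 = 22·46 + 1 = 1013, q_1 = 22·1 + 0 = 22 → 1013/22
APPEND 19: p_2 = 19·1013 + 46 = 19293, q_2 = 19·22 + 1 = 419 → 19293/419
APPEND 50: p_3 = 50·19293 + 1013 = 965663, q_3 = 50·419 + 22 = 20972 → 965663/20972
APPEND 8: p_4 = 8·965663 + 19293 = 7744597, q_4 = 8·20972 + 419 = 168195 → 7744597/168195
APPEND 42: p_5 = 42·7744597 + 965663 = 326238737, q_5 = 42·168195 + 20972 = 7085162 → 326238737/7085162
APPEND 16: p_6 = 16·326238737 + 7744597 = 5227564389, q_6 = 16·7085162 + 168195 = 113530787 → 5227564389/113530787
APPEND 7: p_7 = 7·5227564389 + 326238737 = 36919189460, q_7 = 7·113530787 + 7085162 = 801800671 → 36919189460/801800671
APPEND 20: p_8 = 20·36919189460 + 5227564389 = 743611353589, q_8 = 20·801800671 + 113530787 = 16149544207 → 743611353589/16149544207
APPEND 14: p_9 = 14·743611353589 + 36919189460 = 10447478139706, q_9 = 14·16149544207 + 801800671 = 226895419569 → 10447478139706/226895419569

965663/20972
326238737/7085162
5227564389/113530787
10447478139706/226895419569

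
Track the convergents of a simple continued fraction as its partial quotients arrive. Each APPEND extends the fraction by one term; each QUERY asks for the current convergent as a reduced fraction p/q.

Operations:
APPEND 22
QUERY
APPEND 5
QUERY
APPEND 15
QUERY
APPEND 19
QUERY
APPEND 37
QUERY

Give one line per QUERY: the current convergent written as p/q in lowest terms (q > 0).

22/1
111/5
1687/76
32164/1449
1191755/53689

APPEND 22: p_0 = 22·1 + 0 = 22, q_0 = 22·0 + 1 = 1 → 22/1
APPEND 5: p_1 = 5·22 + 1 = 111, q_1 = 5·1 + 0 = 5 → 111/5
APPEND 15: p_2 = 15·111 + 22 = 1687, q_2 = 15·5 + 1 = 76 → 1687/76
APPEND 19: p_3 = 19·1687 + 111 = 32164, q_3 = 19·76 + 5 = 1449 → 32164/1449
APPEND 37: p_4 = 37·32164 + 1687 = 1191755, q_4 = 37·1449 + 76 = 53689 → 1191755/53689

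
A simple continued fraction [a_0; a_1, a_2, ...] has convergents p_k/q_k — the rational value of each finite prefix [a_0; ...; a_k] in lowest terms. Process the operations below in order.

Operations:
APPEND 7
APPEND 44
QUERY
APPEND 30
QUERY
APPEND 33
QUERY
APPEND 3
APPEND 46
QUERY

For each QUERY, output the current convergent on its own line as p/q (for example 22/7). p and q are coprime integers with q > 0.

APPEND 7: p_0 = 7·1 + 0 = 7, q_0 = 7·0 + 1 = 1 → 7/1
APPEND 44: p_1 = 44·7 + 1 = 309, q_1 = 44·1 + 0 = 44 → 309/44
APPEND 30: p_2 = 30·309 + 7 = 9277, q_2 = 30·44 + 1 = 1321 → 9277/1321
APPEND 33: p_3 = 33·9277 + 309 = 306450, q_3 = 33·1321 + 44 = 43637 → 306450/43637
APPEND 3: p_4 = 3·306450 + 9277 = 928627, q_4 = 3·43637 + 1321 = 132232 → 928627/132232
APPEND 46: p_5 = 46·928627 + 306450 = 43023292, q_5 = 46·132232 + 43637 = 6126309 → 43023292/6126309

309/44
9277/1321
306450/43637
43023292/6126309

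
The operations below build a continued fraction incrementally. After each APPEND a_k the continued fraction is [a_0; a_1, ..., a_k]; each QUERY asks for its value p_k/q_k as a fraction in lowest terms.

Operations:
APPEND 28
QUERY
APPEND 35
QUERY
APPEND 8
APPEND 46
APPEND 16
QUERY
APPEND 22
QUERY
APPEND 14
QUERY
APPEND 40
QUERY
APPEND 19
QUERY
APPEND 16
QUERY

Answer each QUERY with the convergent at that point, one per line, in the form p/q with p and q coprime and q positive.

APPEND 28: p_0 = 28·1 + 0 = 28, q_0 = 28·0 + 1 = 1 → 28/1
APPEND 35: p_1 = 35·28 + 1 = 981, q_1 = 35·1 + 0 = 35 → 981/35
APPEND 8: p_2 = 8·981 + 28 = 7876, q_2 = 8·35 + 1 = 281 → 7876/281
APPEND 46: p_3 = 46·7876 + 981 = 363277, q_3 = 46·281 + 35 = 12961 → 363277/12961
APPEND 16: p_4 = 16·363277 + 7876 = 5820308, q_4 = 16·12961 + 281 = 207657 → 5820308/207657
APPEND 22: p_5 = 22·5820308 + 363277 = 128410053, q_5 = 22·207657 + 12961 = 4581415 → 128410053/4581415
APPEND 14: p_6 = 14·128410053 + 5820308 = 1803561050, q_6 = 14·4581415 + 207657 = 64347467 → 1803561050/64347467
APPEND 40: p_7 = 40·1803561050 + 128410053 = 72270852053, q_7 = 40·64347467 + 4581415 = 2578480095 → 72270852053/2578480095
APPEND 19: p_8 = 19·72270852053 + 1803561050 = 1374949750057, q_8 = 19·2578480095 + 64347467 = 49055469272 → 1374949750057/49055469272
APPEND 16: p_9 = 16·1374949750057 + 72270852053 = 22071466852965, q_9 = 16·49055469272 + 2578480095 = 787465988447 → 22071466852965/787465988447

28/1
981/35
5820308/207657
128410053/4581415
1803561050/64347467
72270852053/2578480095
1374949750057/49055469272
22071466852965/787465988447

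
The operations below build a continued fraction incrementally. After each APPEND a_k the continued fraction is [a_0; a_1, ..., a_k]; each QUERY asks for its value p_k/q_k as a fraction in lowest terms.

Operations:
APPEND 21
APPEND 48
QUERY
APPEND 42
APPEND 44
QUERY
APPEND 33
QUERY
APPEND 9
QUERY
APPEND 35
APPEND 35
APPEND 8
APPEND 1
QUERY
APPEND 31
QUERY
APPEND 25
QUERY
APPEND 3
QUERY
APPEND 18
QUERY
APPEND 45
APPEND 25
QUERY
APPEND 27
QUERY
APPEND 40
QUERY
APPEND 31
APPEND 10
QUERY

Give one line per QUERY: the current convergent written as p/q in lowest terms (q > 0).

APPEND 21: p_0 = 21·1 + 0 = 21, q_0 = 21·0 + 1 = 1 → 21/1
APPEND 48: p_1 = 48·21 + 1 = 1009, q_1 = 48·1 + 0 = 48 → 1009/48
APPEND 42: p_2 = 42·1009 + 21 = 42399, q_2 = 42·48 + 1 = 2017 → 42399/2017
APPEND 44: p_3 = 44·42399 + 1009 = 1866565, q_3 = 44·2017 + 48 = 88796 → 1866565/88796
APPEND 33: p_4 = 33·1866565 + 42399 = 61639044, q_4 = 33·88796 + 2017 = 2932285 → 61639044/2932285
APPEND 9: p_5 = 9·61639044 + 1866565 = 556617961, q_5 = 9·2932285 + 88796 = 26479361 → 556617961/26479361
APPEND 35: p_6 = 35·556617961 + 61639044 = 19543267679, q_6 = 35·26479361 + 2932285 = 929709920 → 19543267679/929709920
APPEND 35: p_7 = 35·19543267679 + 556617961 = 684570986726, q_7 = 35·929709920 + 26479361 = 32566326561 → 684570986726/32566326561
APPEND 8: p_8 = 8·684570986726 + 19543267679 = 5496111161487, q_8 = 8·32566326561 + 929709920 = 261460322408 → 5496111161487/261460322408
APPEND 1: p_9 = 1·5496111161487 + 684570986726 = 6180682148213, q_9 = 1·261460322408 + 32566326561 = 294026648969 → 6180682148213/294026648969
APPEND 31: p_10 = 31·6180682148213 + 5496111161487 = 197097257756090, q_10 = 31·294026648969 + 261460322408 = 9376286440447 → 197097257756090/9376286440447
APPEND 25: p_11 = 25·197097257756090 + 6180682148213 = 4933612126050463, q_11 = 25·9376286440447 + 294026648969 = 234701187660144 → 4933612126050463/234701187660144
APPEND 3: p_12 = 3·4933612126050463 + 197097257756090 = 14997933635907479, q_12 = 3·234701187660144 + 9376286440447 = 713479849420879 → 14997933635907479/713479849420879
APPEND 18: p_13 = 18·14997933635907479 + 4933612126050463 = 274896417572385085, q_13 = 18·713479849420879 + 234701187660144 = 13077338477235966 → 274896417572385085/13077338477235966
APPEND 45: p_14 = 45·274896417572385085 + 14997933635907479 = 12385336724393236304, q_14 = 45·13077338477235966 + 713479849420879 = 589193711325039349 → 12385336724393236304/589193711325039349
APPEND 25: p_15 = 25·12385336724393236304 + 274896417572385085 = 309908314527403292685, q_15 = 25·589193711325039349 + 13077338477235966 = 14742920121603219691 → 309908314527403292685/14742920121603219691
APPEND 27: p_16 = 27·309908314527403292685 + 12385336724393236304 = 8379909828964282138799, q_16 = 27·14742920121603219691 + 589193711325039349 = 398648036994611971006 → 8379909828964282138799/398648036994611971006
APPEND 40: p_17 = 40·8379909828964282138799 + 309908314527403292685 = 335506301473098688844645, q_17 = 40·398648036994611971006 + 14742920121603219691 = 15960664399906082059931 → 335506301473098688844645/15960664399906082059931
APPEND 31: p_18 = 31·335506301473098688844645 + 8379909828964282138799 = 10409075255495023636322794, q_18 = 31·15960664399906082059931 + 398648036994611971006 = 495179244434083155828867 → 10409075255495023636322794/495179244434083155828867
APPEND 10: p_19 = 10·10409075255495023636322794 + 335506301473098688844645 = 104426258856423335052072585, q_19 = 10·495179244434083155828867 + 15960664399906082059931 = 4967753108740737640348601 → 104426258856423335052072585/4967753108740737640348601

1009/48
1866565/88796
61639044/2932285
556617961/26479361
6180682148213/294026648969
197097257756090/9376286440447
4933612126050463/234701187660144
14997933635907479/713479849420879
274896417572385085/13077338477235966
309908314527403292685/14742920121603219691
8379909828964282138799/398648036994611971006
335506301473098688844645/15960664399906082059931
104426258856423335052072585/4967753108740737640348601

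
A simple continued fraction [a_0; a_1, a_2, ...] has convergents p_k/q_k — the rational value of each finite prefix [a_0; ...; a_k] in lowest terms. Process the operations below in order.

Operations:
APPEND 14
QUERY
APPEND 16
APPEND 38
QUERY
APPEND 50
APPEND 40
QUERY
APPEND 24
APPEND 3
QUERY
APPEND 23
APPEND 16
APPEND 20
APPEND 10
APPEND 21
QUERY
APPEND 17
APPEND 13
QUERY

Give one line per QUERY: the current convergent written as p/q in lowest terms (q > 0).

14/1
8564/609
17145564/1219249
1252911447/89096575
1994836129213941/141856048346264
444082695532384909/31579444248387729

APPEND 14: p_0 = 14·1 + 0 = 14, q_0 = 14·0 + 1 = 1 → 14/1
APPEND 16: p_1 = 16·14 + 1 = 225, q_1 = 16·1 + 0 = 16 → 225/16
APPEND 38: p_2 = 38·225 + 14 = 8564, q_2 = 38·16 + 1 = 609 → 8564/609
APPEND 50: p_3 = 50·8564 + 225 = 428425, q_3 = 50·609 + 16 = 30466 → 428425/30466
APPEND 40: p_4 = 40·428425 + 8564 = 17145564, q_4 = 40·30466 + 609 = 1219249 → 17145564/1219249
APPEND 24: p_5 = 24·17145564 + 428425 = 411921961, q_5 = 24·1219249 + 30466 = 29292442 → 411921961/29292442
APPEND 3: p_6 = 3·411921961 + 17145564 = 1252911447, q_6 = 3·29292442 + 1219249 = 89096575 → 1252911447/89096575
APPEND 23: p_7 = 23·1252911447 + 411921961 = 29228885242, q_7 = 23·89096575 + 29292442 = 2078513667 → 29228885242/2078513667
APPEND 16: p_8 = 16·29228885242 + 1252911447 = 468915075319, q_8 = 16·2078513667 + 89096575 = 33345315247 → 468915075319/33345315247
APPEND 20: p_9 = 20·468915075319 + 29228885242 = 9407530391622, q_9 = 20·33345315247 + 2078513667 = 668984818607 → 9407530391622/668984818607
APPEND 10: p_10 = 10·9407530391622 + 468915075319 = 94544218991539, q_10 = 10·668984818607 + 33345315247 = 6723193501317 → 94544218991539/6723193501317
APPEND 21: p_11 = 21·94544218991539 + 9407530391622 = 1994836129213941, q_11 = 21·6723193501317 + 668984818607 = 141856048346264 → 1994836129213941/141856048346264
APPEND 17: p_12 = 17·1994836129213941 + 94544218991539 = 34006758415628536, q_12 = 17·141856048346264 + 6723193501317 = 2418276015387805 → 34006758415628536/2418276015387805
APPEND 13: p_13 = 13·34006758415628536 + 1994836129213941 = 444082695532384909, q_13 = 13·2418276015387805 + 141856048346264 = 31579444248387729 → 444082695532384909/31579444248387729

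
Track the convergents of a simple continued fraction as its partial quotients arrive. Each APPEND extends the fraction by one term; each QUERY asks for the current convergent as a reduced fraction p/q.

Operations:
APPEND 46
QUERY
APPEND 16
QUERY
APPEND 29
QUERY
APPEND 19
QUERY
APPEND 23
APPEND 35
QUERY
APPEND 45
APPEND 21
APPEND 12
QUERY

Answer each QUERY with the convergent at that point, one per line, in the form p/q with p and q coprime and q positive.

APPEND 46: p_0 = 46·1 + 0 = 46, q_0 = 46·0 + 1 = 1 → 46/1
APPEND 16: p_1 = 16·46 + 1 = 737, q_1 = 16·1 + 0 = 16 → 737/16
APPEND 29: p_2 = 29·737 + 46 = 21419, q_2 = 29·16 + 1 = 465 → 21419/465
APPEND 19: p_3 = 19·21419 + 737 = 407698, q_3 = 19·465 + 16 = 8851 → 407698/8851
APPEND 23: p_4 = 23·407698 + 21419 = 9398473, q_4 = 23·8851 + 465 = 204038 → 9398473/204038
APPEND 35: p_5 = 35·9398473 + 407698 = 329354253, q_5 = 35·204038 + 8851 = 7150181 → 329354253/7150181
APPEND 45: p_6 = 45·329354253 + 9398473 = 14830339858, q_6 = 45·7150181 + 204038 = 321962183 → 14830339858/321962183
APPEND 21: p_7 = 21·14830339858 + 329354253 = 311766491271, q_7 = 21·321962183 + 7150181 = 6768356024 → 311766491271/6768356024
APPEND 12: p_8 = 12·311766491271 + 14830339858 = 3756028235110, q_8 = 12·6768356024 + 321962183 = 81542234471 → 3756028235110/81542234471

46/1
737/16
21419/465
407698/8851
329354253/7150181
3756028235110/81542234471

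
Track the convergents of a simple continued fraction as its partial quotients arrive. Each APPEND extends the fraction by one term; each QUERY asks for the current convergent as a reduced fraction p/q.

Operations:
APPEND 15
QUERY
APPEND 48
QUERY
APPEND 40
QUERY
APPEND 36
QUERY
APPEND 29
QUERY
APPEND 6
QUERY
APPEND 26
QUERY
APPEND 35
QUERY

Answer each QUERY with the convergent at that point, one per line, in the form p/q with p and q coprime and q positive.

APPEND 15: p_0 = 15·1 + 0 = 15, q_0 = 15·0 + 1 = 1 → 15/1
APPEND 48: p_1 = 48·15 + 1 = 721, q_1 = 48·1 + 0 = 48 → 721/48
APPEND 40: p_2 = 40·721 + 15 = 28855, q_2 = 40·48 + 1 = 1921 → 28855/1921
APPEND 36: p_3 = 36·28855 + 721 = 1039501, q_3 = 36·1921 + 48 = 69204 → 1039501/69204
APPEND 29: p_4 = 29·1039501 + 28855 = 30174384, q_4 = 29·69204 + 1921 = 2008837 → 30174384/2008837
APPEND 6: p_5 = 6·30174384 + 1039501 = 182085805, q_5 = 6·2008837 + 69204 = 12122226 → 182085805/12122226
APPEND 26: p_6 = 26·182085805 + 30174384 = 4764405314, q_6 = 26·12122226 + 2008837 = 317186713 → 4764405314/317186713
APPEND 35: p_7 = 35·4764405314 + 182085805 = 166936271795, q_7 = 35·317186713 + 12122226 = 11113657181 → 166936271795/11113657181

15/1
721/48
28855/1921
1039501/69204
30174384/2008837
182085805/12122226
4764405314/317186713
166936271795/11113657181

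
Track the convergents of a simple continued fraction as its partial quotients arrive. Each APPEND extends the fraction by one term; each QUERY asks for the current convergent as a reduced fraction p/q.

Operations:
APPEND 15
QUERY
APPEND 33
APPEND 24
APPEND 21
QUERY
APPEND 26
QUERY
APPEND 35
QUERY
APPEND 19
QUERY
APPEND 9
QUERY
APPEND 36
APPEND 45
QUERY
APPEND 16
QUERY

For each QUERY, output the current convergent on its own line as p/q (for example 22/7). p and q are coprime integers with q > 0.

15/1
250795/16686
6532589/434629
228891410/15228701
4355469379/289779948
39428115821/2623248233
64108971867896/4265325483353
1027167317525271/68339934449984

APPEND 15: p_0 = 15·1 + 0 = 15, q_0 = 15·0 + 1 = 1 → 15/1
APPEND 33: p_1 = 33·15 + 1 = 496, q_1 = 33·1 + 0 = 33 → 496/33
APPEND 24: p_2 = 24·496 + 15 = 11919, q_2 = 24·33 + 1 = 793 → 11919/793
APPEND 21: p_3 = 21·11919 + 496 = 250795, q_3 = 21·793 + 33 = 16686 → 250795/16686
APPEND 26: p_4 = 26·250795 + 11919 = 6532589, q_4 = 26·16686 + 793 = 434629 → 6532589/434629
APPEND 35: p_5 = 35·6532589 + 250795 = 228891410, q_5 = 35·434629 + 16686 = 15228701 → 228891410/15228701
APPEND 19: p_6 = 19·228891410 + 6532589 = 4355469379, q_6 = 19·15228701 + 434629 = 289779948 → 4355469379/289779948
APPEND 9: p_7 = 9·4355469379 + 228891410 = 39428115821, q_7 = 9·289779948 + 15228701 = 2623248233 → 39428115821/2623248233
APPEND 36: p_8 = 36·39428115821 + 4355469379 = 1423767638935, q_8 = 36·2623248233 + 289779948 = 94726716336 → 1423767638935/94726716336
APPEND 45: p_9 = 45·1423767638935 + 39428115821 = 64108971867896, q_9 = 45·94726716336 + 2623248233 = 4265325483353 → 64108971867896/4265325483353
APPEND 16: p_10 = 16·64108971867896 + 1423767638935 = 1027167317525271, q_10 = 16·4265325483353 + 94726716336 = 68339934449984 → 1027167317525271/68339934449984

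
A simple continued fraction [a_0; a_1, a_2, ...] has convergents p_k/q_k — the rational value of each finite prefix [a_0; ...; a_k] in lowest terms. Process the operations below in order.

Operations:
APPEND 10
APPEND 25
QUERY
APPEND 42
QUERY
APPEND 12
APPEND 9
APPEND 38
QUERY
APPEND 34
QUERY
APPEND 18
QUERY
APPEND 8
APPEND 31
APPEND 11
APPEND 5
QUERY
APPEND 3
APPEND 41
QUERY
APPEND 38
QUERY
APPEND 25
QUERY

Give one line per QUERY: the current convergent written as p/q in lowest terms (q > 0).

APPEND 10: p_0 = 10·1 + 0 = 10, q_0 = 10·0 + 1 = 1 → 10/1
APPEND 25: p_1 = 25·10 + 1 = 251, q_1 = 25·1 + 0 = 25 → 251/25
APPEND 42: p_2 = 42·251 + 10 = 10552, q_2 = 42·25 + 1 = 1051 → 10552/1051
APPEND 12: p_3 = 12·10552 + 251 = 126875, q_3 = 12·1051 + 25 = 12637 → 126875/12637
APPEND 9: p_4 = 9·126875 + 10552 = 1152427, q_4 = 9·12637 + 1051 = 114784 → 1152427/114784
APPEND 38: p_5 = 38·1152427 + 126875 = 43919101, q_5 = 38·114784 + 12637 = 4374429 → 43919101/4374429
APPEND 34: p_6 = 34·43919101 + 1152427 = 1494401861, q_6 = 34·4374429 + 114784 = 148845370 → 1494401861/148845370
APPEND 18: p_7 = 18·1494401861 + 43919101 = 26943152599, q_7 = 18·148845370 + 4374429 = 2683591089 → 26943152599/2683591089
APPEND 8: p_8 = 8·26943152599 + 1494401861 = 217039622653, q_8 = 8·2683591089 + 148845370 = 21617574082 → 217039622653/21617574082
APPEND 31: p_9 = 31·217039622653 + 26943152599 = 6755171454842, q_9 = 31·21617574082 + 2683591089 = 672828387631 → 6755171454842/672828387631
APPEND 11: p_10 = 11·6755171454842 + 217039622653 = 74523925625915, q_10 = 11·672828387631 + 21617574082 = 7422729838023 → 74523925625915/7422729838023
APPEND 5: p_11 = 5·74523925625915 + 6755171454842 = 379374799584417, q_11 = 5·7422729838023 + 672828387631 = 37786477577746 → 379374799584417/37786477577746
APPEND 3: p_12 = 3·379374799584417 + 74523925625915 = 1212648324379166, q_12 = 3·37786477577746 + 7422729838023 = 120782162571261 → 1212648324379166/120782162571261
APPEND 41: p_13 = 41·1212648324379166 + 379374799584417 = 50097956099130223, q_13 = 41·120782162571261 + 37786477577746 = 4989855142999447 → 50097956099130223/4989855142999447
APPEND 38: p_14 = 38·50097956099130223 + 1212648324379166 = 1904934980091327640, q_14 = 38·4989855142999447 + 120782162571261 = 189735277596550247 → 1904934980091327640/189735277596550247
APPEND 25: p_15 = 25·1904934980091327640 + 50097956099130223 = 47673472458382321223, q_15 = 25·189735277596550247 + 4989855142999447 = 4748371795056755622 → 47673472458382321223/4748371795056755622

251/25
10552/1051
43919101/4374429
1494401861/148845370
26943152599/2683591089
379374799584417/37786477577746
50097956099130223/4989855142999447
1904934980091327640/189735277596550247
47673472458382321223/4748371795056755622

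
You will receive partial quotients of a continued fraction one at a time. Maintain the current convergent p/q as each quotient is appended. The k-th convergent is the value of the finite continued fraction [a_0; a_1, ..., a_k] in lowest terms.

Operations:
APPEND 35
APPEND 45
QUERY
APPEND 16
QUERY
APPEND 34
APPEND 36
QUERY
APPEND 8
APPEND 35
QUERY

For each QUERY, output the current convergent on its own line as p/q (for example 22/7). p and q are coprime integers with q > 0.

APPEND 35: p_0 = 35·1 + 0 = 35, q_0 = 35·0 + 1 = 1 → 35/1
APPEND 45: p_1 = 45·35 + 1 = 1576, q_1 = 45·1 + 0 = 45 → 1576/45
APPEND 16: p_2 = 16·1576 + 35 = 25251, q_2 = 16·45 + 1 = 721 → 25251/721
APPEND 34: p_3 = 34·25251 + 1576 = 860110, q_3 = 34·721 + 45 = 24559 → 860110/24559
APPEND 36: p_4 = 36·860110 + 25251 = 30989211, q_4 = 36·24559 + 721 = 884845 → 30989211/884845
APPEND 8: p_5 = 8·30989211 + 860110 = 248773798, q_5 = 8·884845 + 24559 = 7103319 → 248773798/7103319
APPEND 35: p_6 = 35·248773798 + 30989211 = 8738072141, q_6 = 35·7103319 + 884845 = 249501010 → 8738072141/249501010

1576/45
25251/721
30989211/884845
8738072141/249501010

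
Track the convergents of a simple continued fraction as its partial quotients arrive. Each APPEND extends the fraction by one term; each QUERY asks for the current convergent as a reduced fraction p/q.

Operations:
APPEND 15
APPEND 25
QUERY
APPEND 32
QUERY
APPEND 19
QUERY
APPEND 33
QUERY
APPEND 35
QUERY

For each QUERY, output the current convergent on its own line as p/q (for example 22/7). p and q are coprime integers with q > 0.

376/25
12047/801
229269/15244
7577924/503853
265456609/17650099

APPEND 15: p_0 = 15·1 + 0 = 15, q_0 = 15·0 + 1 = 1 → 15/1
APPEND 25: p_1 = 25·15 + 1 = 376, q_1 = 25·1 + 0 = 25 → 376/25
APPEND 32: p_2 = 32·376 + 15 = 12047, q_2 = 32·25 + 1 = 801 → 12047/801
APPEND 19: p_3 = 19·12047 + 376 = 229269, q_3 = 19·801 + 25 = 15244 → 229269/15244
APPEND 33: p_4 = 33·229269 + 12047 = 7577924, q_4 = 33·15244 + 801 = 503853 → 7577924/503853
APPEND 35: p_5 = 35·7577924 + 229269 = 265456609, q_5 = 35·503853 + 15244 = 17650099 → 265456609/17650099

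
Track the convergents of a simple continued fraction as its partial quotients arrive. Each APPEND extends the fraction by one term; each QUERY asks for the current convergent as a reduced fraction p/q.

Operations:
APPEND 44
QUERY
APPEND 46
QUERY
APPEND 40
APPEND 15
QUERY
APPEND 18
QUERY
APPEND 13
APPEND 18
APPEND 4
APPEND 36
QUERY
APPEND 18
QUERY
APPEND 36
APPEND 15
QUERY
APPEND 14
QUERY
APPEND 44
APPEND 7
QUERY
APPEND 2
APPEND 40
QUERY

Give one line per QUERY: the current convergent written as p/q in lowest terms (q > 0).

APPEND 44: p_0 = 44·1 + 0 = 44, q_0 = 44·0 + 1 = 1 → 44/1
APPEND 46: p_1 = 46·44 + 1 = 2025, q_1 = 46·1 + 0 = 46 → 2025/46
APPEND 40: p_2 = 40·2025 + 44 = 81044, q_2 = 40·46 + 1 = 1841 → 81044/1841
APPEND 15: p_3 = 15·81044 + 2025 = 1217685, q_3 = 15·1841 + 46 = 27661 → 1217685/27661
APPEND 18: p_4 = 18·1217685 + 81044 = 21999374, q_4 = 18·27661 + 1841 = 499739 → 21999374/499739
APPEND 13: p_5 = 13·21999374 + 1217685 = 287209547, q_5 = 13·499739 + 27661 = 6524268 → 287209547/6524268
APPEND 18: p_6 = 18·287209547 + 21999374 = 5191771220, q_6 = 18·6524268 + 499739 = 117936563 → 5191771220/117936563
APPEND 4: p_7 = 4·5191771220 + 287209547 = 21054294427, q_7 = 4·117936563 + 6524268 = 478270520 → 21054294427/478270520
APPEND 36: p_8 = 36·21054294427 + 5191771220 = 763146370592, q_8 = 36·478270520 + 117936563 = 17335675283 → 763146370592/17335675283
APPEND 18: p_9 = 18·763146370592 + 21054294427 = 13757688965083, q_9 = 18·17335675283 + 478270520 = 312520425614 → 13757688965083/312520425614
APPEND 36: p_10 = 36·13757688965083 + 763146370592 = 496039949113580, q_10 = 36·312520425614 + 17335675283 = 11268070997387 → 496039949113580/11268070997387
APPEND 15: p_11 = 15·496039949113580 + 13757688965083 = 7454356925668783, q_11 = 15·11268070997387 + 312520425614 = 169333585386419 → 7454356925668783/169333585386419
APPEND 14: p_12 = 14·7454356925668783 + 496039949113580 = 104857036908476542, q_12 = 14·169333585386419 + 11268070997387 = 2381938266407253 → 104857036908476542/2381938266407253
APPEND 44: p_13 = 44·104857036908476542 + 7454356925668783 = 4621163980898636631, q_13 = 44·2381938266407253 + 169333585386419 = 104974617307305551 → 4621163980898636631/104974617307305551
APPEND 7: p_14 = 7·4621163980898636631 + 104857036908476542 = 32453004903198932959, q_14 = 7·104974617307305551 + 2381938266407253 = 737204259417546110 → 32453004903198932959/737204259417546110
APPEND 2: p_15 = 2·32453004903198932959 + 4621163980898636631 = 69527173787296502549, q_15 = 2·737204259417546110 + 104974617307305551 = 1579383136142397771 → 69527173787296502549/1579383136142397771
APPEND 40: p_16 = 40·69527173787296502549 + 32453004903198932959 = 2813539956395059034919, q_16 = 40·1579383136142397771 + 737204259417546110 = 63912529705113456950 → 2813539956395059034919/63912529705113456950

44/1
2025/46
1217685/27661
21999374/499739
763146370592/17335675283
13757688965083/312520425614
7454356925668783/169333585386419
104857036908476542/2381938266407253
32453004903198932959/737204259417546110
2813539956395059034919/63912529705113456950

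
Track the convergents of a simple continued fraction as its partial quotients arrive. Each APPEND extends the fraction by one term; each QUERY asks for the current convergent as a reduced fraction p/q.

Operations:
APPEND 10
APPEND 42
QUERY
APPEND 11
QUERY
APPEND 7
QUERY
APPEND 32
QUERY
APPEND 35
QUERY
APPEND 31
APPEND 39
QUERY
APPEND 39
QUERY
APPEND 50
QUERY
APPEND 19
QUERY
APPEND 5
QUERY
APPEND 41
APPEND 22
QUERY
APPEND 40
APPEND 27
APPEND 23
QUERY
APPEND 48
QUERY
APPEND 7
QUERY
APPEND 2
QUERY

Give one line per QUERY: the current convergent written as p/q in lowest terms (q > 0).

421/42
4641/463
32908/3283
1057697/105519
37052303/3696448
44874536813/4476817321
1751256614797/174710570926
87607705276663/8740005363621
1666297656871394/166234812479725
8419095989633633/839914067762246
7639102227090341267/762099569063862088
190452302984300979487935/19000088455006792763906
9149977777683228934289876/912829009747697037343513
64240296746766903519517067/6408803156688886054168497
137630571271217035973324010/13730435323125469145680507

APPEND 10: p_0 = 10·1 + 0 = 10, q_0 = 10·0 + 1 = 1 → 10/1
APPEND 42: p_1 = 42·10 + 1 = 421, q_1 = 42·1 + 0 = 42 → 421/42
APPEND 11: p_2 = 11·421 + 10 = 4641, q_2 = 11·42 + 1 = 463 → 4641/463
APPEND 7: p_3 = 7·4641 + 421 = 32908, q_3 = 7·463 + 42 = 3283 → 32908/3283
APPEND 32: p_4 = 32·32908 + 4641 = 1057697, q_4 = 32·3283 + 463 = 105519 → 1057697/105519
APPEND 35: p_5 = 35·1057697 + 32908 = 37052303, q_5 = 35·105519 + 3283 = 3696448 → 37052303/3696448
APPEND 31: p_6 = 31·37052303 + 1057697 = 1149679090, q_6 = 31·3696448 + 105519 = 114695407 → 1149679090/114695407
APPEND 39: p_7 = 39·1149679090 + 37052303 = 44874536813, q_7 = 39·114695407 + 3696448 = 4476817321 → 44874536813/4476817321
APPEND 39: p_8 = 39·44874536813 + 1149679090 = 1751256614797, q_8 = 39·4476817321 + 114695407 = 174710570926 → 1751256614797/174710570926
APPEND 50: p_9 = 50·1751256614797 + 44874536813 = 87607705276663, q_9 = 50·174710570926 + 4476817321 = 8740005363621 → 87607705276663/8740005363621
APPEND 19: p_10 = 19·87607705276663 + 1751256614797 = 1666297656871394, q_10 = 19·8740005363621 + 174710570926 = 166234812479725 → 1666297656871394/166234812479725
APPEND 5: p_11 = 5·1666297656871394 + 87607705276663 = 8419095989633633, q_11 = 5·166234812479725 + 8740005363621 = 839914067762246 → 8419095989633633/839914067762246
APPEND 41: p_12 = 41·8419095989633633 + 1666297656871394 = 346849233231850347, q_12 = 41·839914067762246 + 166234812479725 = 34602711590731811 → 346849233231850347/34602711590731811
APPEND 22: p_13 = 22·346849233231850347 + 8419095989633633 = 7639102227090341267, q_13 = 22·34602711590731811 + 839914067762246 = 762099569063862088 → 7639102227090341267/762099569063862088
APPEND 40: p_14 = 40·7639102227090341267 + 346849233231850347 = 305910938316845501027, q_14 = 40·762099569063862088 + 34602711590731811 = 30518585474145215331 → 305910938316845501027/30518585474145215331
APPEND 27: p_15 = 27·305910938316845501027 + 7639102227090341267 = 8267234436781918868996, q_15 = 27·30518585474145215331 + 762099569063862088 = 824763907370984676025 → 8267234436781918868996/824763907370984676025
APPEND 23: p_16 = 23·8267234436781918868996 + 305910938316845501027 = 190452302984300979487935, q_16 = 23·824763907370984676025 + 30518585474145215331 = 19000088455006792763906 → 190452302984300979487935/19000088455006792763906
APPEND 48: p_17 = 48·190452302984300979487935 + 8267234436781918868996 = 9149977777683228934289876, q_17 = 48·19000088455006792763906 + 824763907370984676025 = 912829009747697037343513 → 9149977777683228934289876/912829009747697037343513
APPEND 7: p_18 = 7·9149977777683228934289876 + 190452302984300979487935 = 64240296746766903519517067, q_18 = 7·912829009747697037343513 + 19000088455006792763906 = 6408803156688886054168497 → 64240296746766903519517067/6408803156688886054168497
APPEND 2: p_19 = 2·64240296746766903519517067 + 9149977777683228934289876 = 137630571271217035973324010, q_19 = 2·6408803156688886054168497 + 912829009747697037343513 = 13730435323125469145680507 → 137630571271217035973324010/13730435323125469145680507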